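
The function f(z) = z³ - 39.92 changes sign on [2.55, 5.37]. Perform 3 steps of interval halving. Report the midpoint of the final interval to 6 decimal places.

f(2.550000) = -23.338625, f(5.370000) = 114.934153 (opposite signs)
step 1: m = 3.960000, f(m) = 22.179136 > 0 → root in [2.550000, 3.960000]
step 2: m = 3.255000, f(m) = -5.433194 < 0 → root in [3.255000, 3.960000]
step 3: m = 3.607500, f(m) = 7.028208 > 0 → root in [3.255000, 3.607500]
Midpoint of [3.255000, 3.607500] = 3.431250

3.431250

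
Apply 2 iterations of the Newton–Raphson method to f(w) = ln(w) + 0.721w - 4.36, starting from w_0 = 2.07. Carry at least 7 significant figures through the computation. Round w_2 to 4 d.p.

f'(w) = 1/w + 0.721
w_0 = 2.070000: f = -2.139981, f' = 1.204092 → w_1 = 2.070000 - (-2.139981)/(1.204092) = 3.847258
w_1 = 3.847258: f = -0.238767, f' = 0.980925 → w_2 = 3.847258 - (-0.238767)/(0.980925) = 4.090667

4.0907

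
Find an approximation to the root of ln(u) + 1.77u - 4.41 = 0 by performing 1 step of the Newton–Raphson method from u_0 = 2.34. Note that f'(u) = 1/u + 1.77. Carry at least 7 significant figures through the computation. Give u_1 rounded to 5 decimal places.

u_0 = 2.340000: f = 0.581951, f' = 2.197350 → u_1 = 2.340000 - (0.581951)/(2.197350) = 2.075158

2.07516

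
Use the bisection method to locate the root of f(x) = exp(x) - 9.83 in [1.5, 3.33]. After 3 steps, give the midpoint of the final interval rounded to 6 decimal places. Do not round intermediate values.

f(1.500000) = -5.348311, f(3.330000) = 18.108342 (opposite signs)
step 1: m = 2.415000, f(m) = 1.359770 > 0 → root in [1.500000, 2.415000]
step 2: m = 1.957500, f(m) = -2.748399 < 0 → root in [1.957500, 2.415000]
step 3: m = 2.186250, f(m) = -0.928231 < 0 → root in [2.186250, 2.415000]
Midpoint of [2.186250, 2.415000] = 2.300625

2.300625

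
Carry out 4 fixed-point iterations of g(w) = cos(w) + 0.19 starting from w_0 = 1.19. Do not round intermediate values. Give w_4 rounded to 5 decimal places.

w_1 = g(1.190000) = 0.561660
w_2 = g(0.561660) = 1.036372
w_3 = g(1.036372) = 0.699346
w_4 = g(0.699346) = 0.955264

0.95526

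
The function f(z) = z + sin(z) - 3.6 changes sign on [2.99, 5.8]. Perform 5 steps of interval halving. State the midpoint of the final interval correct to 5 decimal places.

4.61453

f(2.990000) = -0.458987, f(5.800000) = 1.735398 (opposite signs)
step 1: m = 4.395000, f(m) = -0.155054 < 0 → root in [4.395000, 5.800000]
step 2: m = 5.097500, f(m) = 0.570743 > 0 → root in [4.395000, 5.097500]
step 3: m = 4.746250, f(m) = 0.146823 > 0 → root in [4.395000, 4.746250]
step 4: m = 4.570625, f(m) = -0.019343 < 0 → root in [4.570625, 4.746250]
step 5: m = 4.658437, f(m) = 0.059893 > 0 → root in [4.570625, 4.658437]
Midpoint of [4.570625, 4.658437] = 4.614531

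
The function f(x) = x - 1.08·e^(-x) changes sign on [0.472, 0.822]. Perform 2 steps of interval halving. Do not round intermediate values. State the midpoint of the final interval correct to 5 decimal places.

f(0.472000) = -0.201654, f(0.822000) = 0.347284 (opposite signs)
step 1: m = 0.647000, f(m) = 0.081497 > 0 → root in [0.472000, 0.647000]
step 2: m = 0.559500, f(m) = -0.057714 < 0 → root in [0.559500, 0.647000]
Midpoint of [0.559500, 0.647000] = 0.603250

0.60325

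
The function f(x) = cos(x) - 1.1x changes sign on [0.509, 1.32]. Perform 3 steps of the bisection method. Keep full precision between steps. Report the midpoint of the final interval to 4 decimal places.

0.6611

f(0.509000) = 0.313332, f(1.320000) = -1.203825 (opposite signs)
step 1: m = 0.914500, f(m) = -0.395763 < 0 → root in [0.509000, 0.914500]
step 2: m = 0.711750, f(m) = -0.025705 < 0 → root in [0.509000, 0.711750]
step 3: m = 0.610375, f(m) = 0.148021 > 0 → root in [0.610375, 0.711750]
Midpoint of [0.610375, 0.711750] = 0.661063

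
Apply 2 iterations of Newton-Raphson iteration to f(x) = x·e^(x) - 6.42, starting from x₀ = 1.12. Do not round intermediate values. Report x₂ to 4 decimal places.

f'(x) = (x + 1)·e^(x)
x_0 = 1.120000: f = -2.987363, f' = 6.497491 → x_1 = 1.120000 - (-2.987363)/(6.497491) = 1.579772
x_1 = 1.579772: f = 1.247973, f' = 12.521821 → x_2 = 1.579772 - (1.247973)/(12.521821) = 1.480108

1.4801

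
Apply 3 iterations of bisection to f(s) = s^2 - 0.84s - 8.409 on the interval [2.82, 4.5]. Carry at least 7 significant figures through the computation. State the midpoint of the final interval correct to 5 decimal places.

f(2.820000) = -2.825400, f(4.500000) = 8.061000 (opposite signs)
step 1: m = 3.660000, f(m) = 1.912200 > 0 → root in [2.820000, 3.660000]
step 2: m = 3.240000, f(m) = -0.633000 < 0 → root in [3.240000, 3.660000]
step 3: m = 3.450000, f(m) = 0.595500 > 0 → root in [3.240000, 3.450000]
Midpoint of [3.240000, 3.450000] = 3.345000

3.34500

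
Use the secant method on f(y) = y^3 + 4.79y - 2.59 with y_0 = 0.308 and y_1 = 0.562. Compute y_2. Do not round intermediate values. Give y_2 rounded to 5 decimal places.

0.50999

f(y_0) = -1.085462, f(y_1) = 0.279484
y_2 = 0.562000 - (0.279484)·(0.562000 - 0.308000)/(0.279484 - (-1.085462)) = 0.509991; f(y_2) = -0.014497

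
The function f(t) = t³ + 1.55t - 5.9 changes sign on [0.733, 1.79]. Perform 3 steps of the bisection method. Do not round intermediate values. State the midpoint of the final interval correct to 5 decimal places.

f(0.733000) = -4.370017, f(1.790000) = 2.609839 (opposite signs)
step 1: m = 1.261500, f(m) = -1.937146 < 0 → root in [1.261500, 1.790000]
step 2: m = 1.525750, f(m) = 0.016726 > 0 → root in [1.261500, 1.525750]
step 3: m = 1.393625, f(m) = -1.033196 < 0 → root in [1.393625, 1.525750]
Midpoint of [1.393625, 1.525750] = 1.459688

1.45969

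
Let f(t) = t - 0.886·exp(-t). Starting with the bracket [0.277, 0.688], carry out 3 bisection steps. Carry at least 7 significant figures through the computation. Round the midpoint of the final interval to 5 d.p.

0.50819

f(0.277000) = -0.394636, f(0.688000) = 0.242714 (opposite signs)
step 1: m = 0.482500, f(m) = -0.064373 < 0 → root in [0.482500, 0.688000]
step 2: m = 0.585250, f(m) = 0.091778 > 0 → root in [0.482500, 0.585250]
step 3: m = 0.533875, f(m) = 0.014388 > 0 → root in [0.482500, 0.533875]
Midpoint of [0.482500, 0.533875] = 0.508188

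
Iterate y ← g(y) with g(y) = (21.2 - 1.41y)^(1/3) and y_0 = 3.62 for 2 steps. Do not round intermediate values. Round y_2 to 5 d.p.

2.60315

y_1 = g(3.620000) = 2.524861
y_2 = g(2.524861) = 2.603149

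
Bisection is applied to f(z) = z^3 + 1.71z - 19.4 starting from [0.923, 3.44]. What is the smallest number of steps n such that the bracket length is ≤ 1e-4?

Initial width b − a = 3.44 − 0.923 = 2.517000.
After n steps the width is (b−a)/2^n; need (b−a)/2^n ≤ 1e-4.
So n ≥ log₂(2.517000/1e-4) = log₂(25170.0000) ≈ 14.6194.
Hence n = 15.

15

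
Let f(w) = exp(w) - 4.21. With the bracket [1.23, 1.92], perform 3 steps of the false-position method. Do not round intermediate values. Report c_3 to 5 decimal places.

False-position update: c = (a·f(b) − b·f(a))/(f(b) − f(a)); replace the endpoint whose sign matches f(c).
f(1.230000) = -0.788770, f(1.920000) = 2.610958
step 1: c = 1.390087, f(c) = -0.194802 < 0 → new bracket [1.390087, 1.920000]
step 2: c = 1.426878, f(c) = -0.044326 < 0 → new bracket [1.426878, 1.920000]
step 3: c = 1.435110, f(c) = -0.009893 < 0 → new bracket [1.435110, 1.920000]

1.43511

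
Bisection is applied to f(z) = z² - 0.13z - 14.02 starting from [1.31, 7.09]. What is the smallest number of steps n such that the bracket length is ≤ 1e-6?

Initial width b − a = 7.09 − 1.31 = 5.780000.
After n steps the width is (b−a)/2^n; need (b−a)/2^n ≤ 1e-6.
So n ≥ log₂(5.780000/1e-6) = log₂(5780000.0000) ≈ 22.4626.
Hence n = 23.

23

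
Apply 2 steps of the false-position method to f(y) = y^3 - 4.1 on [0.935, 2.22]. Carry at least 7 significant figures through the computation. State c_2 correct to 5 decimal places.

f(0.935000) = -3.282600, f(2.220000) = 6.841048
step 1: c = 1.351662, f(c) = -1.630526 < 0 → new bracket [1.351662, 2.220000]
step 2: c = 1.518791, f(c) = -0.596563 < 0 → new bracket [1.518791, 2.220000]

1.51879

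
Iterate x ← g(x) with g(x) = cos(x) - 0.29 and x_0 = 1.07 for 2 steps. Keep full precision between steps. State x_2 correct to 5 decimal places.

x_1 = g(1.070000) = 0.190124
x_2 = g(0.190124) = 0.691981

0.69198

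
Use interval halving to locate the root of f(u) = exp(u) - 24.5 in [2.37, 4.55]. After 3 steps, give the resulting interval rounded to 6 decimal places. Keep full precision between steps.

f(2.370000) = -13.802608, f(4.550000) = 70.132408 (opposite signs)
step 1: m = 3.460000, f(m) = 7.316977 > 0 → root in [2.370000, 3.460000]
step 2: m = 2.915000, f(m) = -6.051188 < 0 → root in [2.915000, 3.460000]
step 3: m = 3.187500, f(m) = -0.272218 < 0 → root in [3.187500, 3.460000]

[3.187500, 3.460000]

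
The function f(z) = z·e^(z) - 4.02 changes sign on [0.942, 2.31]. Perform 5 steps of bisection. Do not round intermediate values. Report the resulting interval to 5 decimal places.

[1.19850, 1.24125]

f(0.942000) = -1.603670, f(2.310000) = 19.251921 (opposite signs)
step 1: m = 1.626000, f(m) = 4.245771 > 0 → root in [0.942000, 1.626000]
step 2: m = 1.284000, f(m) = 0.616595 > 0 → root in [0.942000, 1.284000]
step 3: m = 1.113000, f(m) = -0.632612 < 0 → root in [1.113000, 1.284000]
step 4: m = 1.198500, f(m) = -0.046804 < 0 → root in [1.198500, 1.284000]
step 5: m = 1.241250, f(m) = 0.274645 > 0 → root in [1.198500, 1.241250]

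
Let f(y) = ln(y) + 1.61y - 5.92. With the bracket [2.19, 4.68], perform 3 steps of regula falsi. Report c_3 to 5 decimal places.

2.99560

f(2.190000) = -1.610198, f(4.680000) = 3.158098
step 1: c = 3.030844, f(c) = 0.068500 > 0 → new bracket [2.190000, 3.030844]
step 2: c = 2.996533, f(c) = 0.001874 > 0 → new bracket [2.190000, 2.996533]
step 3: c = 2.995595, f(c) = 0.000052 > 0 → new bracket [2.190000, 2.995595]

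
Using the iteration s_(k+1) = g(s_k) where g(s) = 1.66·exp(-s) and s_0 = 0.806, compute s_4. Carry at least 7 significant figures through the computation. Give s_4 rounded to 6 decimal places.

s_1 = g(0.806000) = 0.741424
s_2 = g(0.741424) = 0.790882
s_3 = g(0.790882) = 0.752718
s_4 = g(0.752718) = 0.782000

0.782000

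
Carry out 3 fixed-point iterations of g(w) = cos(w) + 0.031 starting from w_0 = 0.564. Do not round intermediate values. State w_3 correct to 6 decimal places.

w_1 = g(0.564000) = 0.876124
w_2 = g(0.876124) = 0.671134
w_3 = g(0.671134) = 0.814117

0.814117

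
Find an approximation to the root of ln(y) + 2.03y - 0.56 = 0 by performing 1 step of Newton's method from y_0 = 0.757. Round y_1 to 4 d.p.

f'(y) = 1/y + 2.03
y_0 = 0.757000: f = 0.698318, f' = 3.351004 → y_1 = 0.757000 - (0.698318)/(3.351004) = 0.548609

0.5486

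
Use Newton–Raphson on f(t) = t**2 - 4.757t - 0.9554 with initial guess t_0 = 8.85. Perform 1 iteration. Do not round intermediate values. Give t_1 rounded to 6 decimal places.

f'(t) = 2t - 4.757
t_0 = 8.850000: f = 35.267650, f' = 12.943000 → t_1 = 8.850000 - (35.267650)/(12.943000) = 6.125156

6.125156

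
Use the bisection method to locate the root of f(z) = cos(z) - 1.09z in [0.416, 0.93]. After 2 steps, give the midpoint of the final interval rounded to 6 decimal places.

f(0.416000) = 0.461273, f(0.930000) = -0.415866 (opposite signs)
step 1: m = 0.673000, f(m) = 0.048385 > 0 → root in [0.673000, 0.930000]
step 2: m = 0.801500, f(m) = -0.178005 < 0 → root in [0.673000, 0.801500]
Midpoint of [0.673000, 0.801500] = 0.737250

0.737250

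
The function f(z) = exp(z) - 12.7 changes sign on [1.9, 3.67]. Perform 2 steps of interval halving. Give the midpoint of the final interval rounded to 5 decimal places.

f(1.900000) = -6.014106, f(3.670000) = 26.551906 (opposite signs)
step 1: m = 2.785000, f(m) = 3.499818 > 0 → root in [1.900000, 2.785000]
step 2: m = 2.342500, f(m) = -2.292778 < 0 → root in [2.342500, 2.785000]
Midpoint of [2.342500, 2.785000] = 2.563750

2.56375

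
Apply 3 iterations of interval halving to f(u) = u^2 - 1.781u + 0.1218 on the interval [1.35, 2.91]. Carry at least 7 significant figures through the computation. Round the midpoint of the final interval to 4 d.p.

f(1.350000) = -0.460050, f(2.910000) = 3.407190 (opposite signs)
step 1: m = 2.130000, f(m) = 0.865170 > 0 → root in [1.350000, 2.130000]
step 2: m = 1.740000, f(m) = 0.050460 > 0 → root in [1.350000, 1.740000]
step 3: m = 1.545000, f(m) = -0.242820 < 0 → root in [1.545000, 1.740000]
Midpoint of [1.545000, 1.740000] = 1.642500

1.6425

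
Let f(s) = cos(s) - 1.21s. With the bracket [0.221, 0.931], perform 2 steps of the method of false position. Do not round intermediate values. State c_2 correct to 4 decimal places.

f(0.221000) = 0.708269, f(0.931000) = -0.529478
step 1: c = 0.627279, f(c) = 0.050620 > 0 → new bracket [0.627279, 0.931000]
step 2: c = 0.653782, f(c) = 0.002713 > 0 → new bracket [0.653782, 0.931000]

0.6538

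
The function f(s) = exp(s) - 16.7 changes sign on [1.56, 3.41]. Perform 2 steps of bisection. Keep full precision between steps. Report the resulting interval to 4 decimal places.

f(1.560000) = -11.941179, f(3.410000) = 13.565244 (opposite signs)
step 1: m = 2.485000, f(m) = -4.698880 < 0 → root in [2.485000, 3.410000]
step 2: m = 2.947500, f(m) = 2.358249 > 0 → root in [2.485000, 2.947500]

[2.4850, 2.9475]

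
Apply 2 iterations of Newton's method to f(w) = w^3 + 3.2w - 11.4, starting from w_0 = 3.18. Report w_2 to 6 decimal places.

1.861145

f'(w) = 3w^2 + 3.2
w_0 = 3.180000: f = 30.933432, f' = 33.537200 → w_1 = 3.180000 - (30.933432)/(33.537200) = 2.257638
w_1 = 2.257638: f = 7.331467, f' = 18.490791 → w_2 = 2.257638 - (7.331467)/(18.490791) = 1.861145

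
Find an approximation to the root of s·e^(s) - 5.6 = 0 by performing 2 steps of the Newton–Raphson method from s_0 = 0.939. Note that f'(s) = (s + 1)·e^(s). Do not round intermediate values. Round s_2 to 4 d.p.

Newton update: s ← s − f(s)/f'(s).
s_0 = 0.939000: f = -3.198580, f' = 4.958843 → s_1 = 0.939000 - (-3.198580)/(4.958843) = 1.584026
s_1 = 1.584026: f = 2.121394, f' = 12.595933 → s_2 = 1.584026 - (2.121394)/(12.595933) = 1.415607

1.4156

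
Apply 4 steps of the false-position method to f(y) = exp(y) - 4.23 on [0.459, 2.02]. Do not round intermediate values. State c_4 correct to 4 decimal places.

1.4368

f(0.459000) = -2.647509, f(2.020000) = 3.308325
step 1: c = 1.152901, f(c) = -1.062630 < 0 → new bracket [1.152901, 2.020000]
step 2: c = 1.363703, f(c) = -0.319351 < 0 → new bracket [1.363703, 2.020000]
step 3: c = 1.421478, f(c) = -0.086759 < 0 → new bracket [1.421478, 2.020000]
step 4: c = 1.436773, f(c) = -0.022902 < 0 → new bracket [1.436773, 2.020000]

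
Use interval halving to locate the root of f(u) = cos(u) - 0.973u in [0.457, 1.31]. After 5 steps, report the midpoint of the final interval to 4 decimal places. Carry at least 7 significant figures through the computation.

f(0.457000) = 0.452719, f(1.310000) = -1.016780 (opposite signs)
step 1: m = 0.883500, f(m) = -0.225196 < 0 → root in [0.457000, 0.883500]
step 2: m = 0.670250, f(m) = 0.131513 > 0 → root in [0.670250, 0.883500]
step 3: m = 0.776875, f(m) = -0.042792 < 0 → root in [0.670250, 0.776875]
step 4: m = 0.723562, f(m) = 0.045426 > 0 → root in [0.723562, 0.776875]
step 5: m = 0.750219, f(m) = 0.001577 > 0 → root in [0.750219, 0.776875]
Midpoint of [0.750219, 0.776875] = 0.763547

0.7635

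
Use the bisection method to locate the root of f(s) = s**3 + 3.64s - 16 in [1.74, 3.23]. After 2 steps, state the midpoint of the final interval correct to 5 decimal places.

1.92625

f(1.740000) = -4.398376, f(3.230000) = 29.455467 (opposite signs)
step 1: m = 2.485000, f(m) = 8.390834 > 0 → root in [1.740000, 2.485000]
step 2: m = 2.112500, f(m) = 1.116861 > 0 → root in [1.740000, 2.112500]
Midpoint of [1.740000, 2.112500] = 1.926250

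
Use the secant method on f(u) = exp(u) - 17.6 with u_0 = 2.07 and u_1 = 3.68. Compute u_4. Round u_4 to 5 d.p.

Secant update: u_(k+1) = u_k − f(u_k)·(u_k − u_(k-1))/(f(u_k) − f(u_(k-1))).
f(u_0) = -9.675177, f(u_1) = 22.046394
u_2 = 3.680000 - (22.046394)·(3.680000 - 2.070000)/(22.046394 - (-9.675177)) = 2.561055; f(u_2) = -4.650529
u_3 = 2.561055 - (-4.650529)·(2.561055 - 3.680000)/(-4.650529 - (22.046394)) = 2.755972; f(u_3) = -1.863670
u_4 = 2.755972 - (-1.863670)·(2.755972 - 2.561055)/(-1.863670 - (-4.650529)) = 2.886320; f(u_4) = 0.327215

2.88632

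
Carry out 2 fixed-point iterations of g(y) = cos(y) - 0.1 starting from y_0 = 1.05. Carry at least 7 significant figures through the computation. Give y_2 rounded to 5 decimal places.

y_1 = g(1.050000) = 0.397571
y_2 = g(0.397571) = 0.822004

0.82200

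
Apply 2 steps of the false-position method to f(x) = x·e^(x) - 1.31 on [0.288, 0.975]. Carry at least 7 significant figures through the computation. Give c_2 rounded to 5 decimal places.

0.64921

False-position update: c = (a·f(b) − b·f(a))/(f(b) − f(a)); replace the endpoint whose sign matches f(c).
f(0.288000) = -0.925878, f(0.975000) = 1.274888
step 1: c = 0.577026, f(c) = -0.282470 < 0 → new bracket [0.577026, 0.975000]
step 2: c = 0.649210, f(c) = -0.067395 < 0 → new bracket [0.649210, 0.975000]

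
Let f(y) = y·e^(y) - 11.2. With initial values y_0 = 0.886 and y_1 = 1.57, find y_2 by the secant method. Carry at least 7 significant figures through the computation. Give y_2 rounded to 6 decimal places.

f(y_0) = -9.051088, f(y_1) = -3.653562
y_2 = 1.570000 - (-3.653562)·(1.570000 - 0.886000)/(-3.653562 - (-9.051088)) = 2.032997; f(y_2) = 4.325869

2.032997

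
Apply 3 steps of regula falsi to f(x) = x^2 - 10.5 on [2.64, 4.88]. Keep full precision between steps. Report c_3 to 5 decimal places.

3.23493

f(2.640000) = -3.530400, f(4.880000) = 13.314400
step 1: c = 3.109468, f(c) = -0.831208 < 0 → new bracket [3.109468, 4.880000]
step 2: c = 3.213506, f(c) = -0.173379 < 0 → new bracket [3.213506, 4.880000]
step 3: c = 3.234928, f(c) = -0.035241 < 0 → new bracket [3.234928, 4.880000]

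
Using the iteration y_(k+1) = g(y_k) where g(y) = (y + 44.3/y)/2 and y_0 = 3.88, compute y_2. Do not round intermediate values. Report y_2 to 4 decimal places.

6.7203

y_1 = g(3.880000) = 7.648763
y_2 = g(7.648763) = 6.720275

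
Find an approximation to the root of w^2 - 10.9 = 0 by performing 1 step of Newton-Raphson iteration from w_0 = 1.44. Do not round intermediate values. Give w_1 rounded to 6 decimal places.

f'(w) = 2w
w_0 = 1.440000: f = -8.826400, f' = 2.880000 → w_1 = 1.440000 - (-8.826400)/(2.880000) = 4.504722

4.504722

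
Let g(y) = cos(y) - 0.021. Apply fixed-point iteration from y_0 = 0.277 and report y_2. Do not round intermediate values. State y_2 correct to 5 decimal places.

y_1 = g(0.277000) = 0.940880
y_2 = g(0.940880) = 0.568077

0.56808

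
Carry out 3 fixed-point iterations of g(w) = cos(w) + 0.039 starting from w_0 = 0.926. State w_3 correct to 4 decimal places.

0.7057

w_1 = g(0.926000) = 0.640036
w_2 = g(0.640036) = 0.841074
w_3 = g(0.841074) = 0.705662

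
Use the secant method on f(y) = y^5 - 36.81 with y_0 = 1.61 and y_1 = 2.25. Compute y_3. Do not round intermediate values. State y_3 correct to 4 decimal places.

2.0405

f(y_0) = -25.992438, f(y_1) = 20.855039
y_2 = 2.250000 - (20.855039)·(2.250000 - 1.610000)/(20.855039 - (-25.992438)) = 1.965092; f(y_2) = -7.506847
y_3 = 1.965092 - (-7.506847)·(1.965092 - 2.250000)/(-7.506847 - (20.855039)) = 2.040502; f(y_3) = -1.435955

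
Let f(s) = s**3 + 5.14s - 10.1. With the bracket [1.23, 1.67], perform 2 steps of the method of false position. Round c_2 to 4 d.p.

1.4128

False-position update: c = (a·f(b) − b·f(a))/(f(b) − f(a)); replace the endpoint whose sign matches f(c).
f(1.230000) = -1.916933, f(1.670000) = 3.141263
step 1: c = 1.396749, f(c) = -0.195779 < 0 → new bracket [1.396749, 1.670000]
step 2: c = 1.412780, f(c) = -0.018471 < 0 → new bracket [1.412780, 1.670000]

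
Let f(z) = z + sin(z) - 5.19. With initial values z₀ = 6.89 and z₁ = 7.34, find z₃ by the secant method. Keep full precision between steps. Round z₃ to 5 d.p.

5.71496

f(z_0) = 2.270254, f(z_1) = 3.020794
z_2 = 7.340000 - (3.020794)·(7.340000 - 6.890000)/(3.020794 - (2.270254)) = 5.528828; f(z_2) = -0.345992
z_3 = 5.528828 - (-0.345992)·(5.528828 - 7.340000)/(-0.345992 - (3.020794)) = 5.714956; f(z_3) = -0.013185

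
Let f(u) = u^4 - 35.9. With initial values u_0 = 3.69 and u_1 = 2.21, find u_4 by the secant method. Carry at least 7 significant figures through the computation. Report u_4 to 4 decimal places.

f(u_0) = 149.498179, f(u_1) = -12.045567
u_2 = 2.210000 - (-12.045567)·(2.210000 - 3.690000)/(-12.045567 - (149.498179)) = 2.320357; f(u_2) = -6.911948
u_3 = 2.320357 - (-6.911948)·(2.320357 - 2.210000)/(-6.911948 - (-12.045567)) = 2.468942; f(u_3) = 1.257246
u_4 = 2.468942 - (1.257246)·(2.468942 - 2.320357)/(1.257246 - (-6.911948)) = 2.446075; f(u_4) = -0.100351

2.4461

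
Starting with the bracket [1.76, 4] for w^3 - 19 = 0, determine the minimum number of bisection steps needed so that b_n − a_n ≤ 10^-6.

22

Initial width b − a = 4 − 1.76 = 2.240000.
After n steps the width is (b−a)/2^n; need (b−a)/2^n ≤ 10^-6.
So n ≥ log₂(2.240000/10^-6) = log₂(2240000.0000) ≈ 21.0951.
Hence n = 22.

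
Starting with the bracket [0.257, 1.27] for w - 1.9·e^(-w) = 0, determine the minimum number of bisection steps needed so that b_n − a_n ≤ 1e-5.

Initial width b − a = 1.27 − 0.257 = 1.013000.
After n steps the width is (b−a)/2^n; need (b−a)/2^n ≤ 1e-5.
So n ≥ log₂(1.013000/1e-5) = log₂(101300.0000) ≈ 16.6283.
Hence n = 17.

17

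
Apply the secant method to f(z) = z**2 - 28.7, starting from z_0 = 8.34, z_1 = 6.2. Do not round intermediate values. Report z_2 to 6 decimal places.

5.530124

f(z_0) = 40.855600, f(z_1) = 9.740000
z_2 = 6.200000 - (9.740000)·(6.200000 - 8.340000)/(9.740000 - (40.855600)) = 5.530124; f(z_2) = 1.882269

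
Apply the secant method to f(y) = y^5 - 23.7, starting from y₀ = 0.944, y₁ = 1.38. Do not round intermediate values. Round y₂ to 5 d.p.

f(y_0) = -22.950348, f(y_1) = -18.695100
y_2 = 1.380000 - (-18.695100)·(1.380000 - 0.944000)/(-18.695100 - (-22.950348)) = 3.295532; f(y_2) = 365.011751

3.29553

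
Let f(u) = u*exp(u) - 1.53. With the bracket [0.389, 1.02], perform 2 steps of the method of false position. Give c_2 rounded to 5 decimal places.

0.71797

False-position update: c = (a·f(b) − b·f(a))/(f(b) − f(a)); replace the endpoint whose sign matches f(c).
f(0.389000) = -0.956029, f(1.020000) = 1.298659
step 1: c = 0.656556, f(c) = -0.264069 < 0 → new bracket [0.656556, 1.020000]
step 2: c = 0.717970, f(c) = -0.057969 < 0 → new bracket [0.717970, 1.020000]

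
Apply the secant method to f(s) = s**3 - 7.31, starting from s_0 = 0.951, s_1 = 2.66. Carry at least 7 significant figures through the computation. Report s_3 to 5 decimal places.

f(s_0) = -6.449915, f(s_1) = 11.511096
s_2 = 2.660000 - (11.511096)·(2.660000 - 0.951000)/(11.511096 - (-6.449915)) = 1.564713; f(s_2) = -3.479072
s_3 = 1.564713 - (-3.479072)·(1.564713 - 2.660000)/(-3.479072 - (11.511096)) = 1.818918; f(s_3) = -1.292174

1.81892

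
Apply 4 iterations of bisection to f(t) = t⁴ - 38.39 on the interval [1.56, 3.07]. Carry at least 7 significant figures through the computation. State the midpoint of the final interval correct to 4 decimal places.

f(1.560000) = -32.467591, f(3.070000) = 50.438740 (opposite signs)
step 1: m = 2.315000, f(m) = -9.668707 < 0 → root in [2.315000, 3.070000]
step 2: m = 2.692500, f(m) = 14.166066 > 0 → root in [2.315000, 2.692500]
step 3: m = 2.503750, f(m) = 0.907403 > 0 → root in [2.315000, 2.503750]
step 4: m = 2.409375, f(m) = -4.690955 < 0 → root in [2.409375, 2.503750]
Midpoint of [2.409375, 2.503750] = 2.456562

2.4566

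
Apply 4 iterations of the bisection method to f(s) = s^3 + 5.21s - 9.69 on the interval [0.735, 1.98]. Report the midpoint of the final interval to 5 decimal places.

1.39641

f(0.735000) = -5.463585, f(1.980000) = 8.388192 (opposite signs)
step 1: m = 1.357500, f(m) = -0.115816 < 0 → root in [1.357500, 1.980000]
step 2: m = 1.668750, f(m) = 3.651200 > 0 → root in [1.357500, 1.668750]
step 3: m = 1.513125, f(m) = 1.657752 > 0 → root in [1.357500, 1.513125]
step 4: m = 1.435312, f(m) = 0.744897 > 0 → root in [1.357500, 1.435312]
Midpoint of [1.357500, 1.435312] = 1.396406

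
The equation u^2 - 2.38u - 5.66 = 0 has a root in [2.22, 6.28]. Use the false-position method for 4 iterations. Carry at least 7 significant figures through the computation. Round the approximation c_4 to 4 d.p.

3.8275

False-position update: c = (a·f(b) − b·f(a))/(f(b) − f(a)); replace the endpoint whose sign matches f(c).
f(2.220000) = -6.015200, f(6.280000) = 18.832000
step 1: c = 3.202876, f(c) = -3.024431 < 0 → new bracket [3.202876, 6.280000]
step 2: c = 3.628680, f(c) = -1.128942 < 0 → new bracket [3.628680, 6.280000]
step 3: c = 3.778632, f(c) = -0.375086 < 0 → new bracket [3.778632, 6.280000]
step 4: c = 3.827480, f(c) = -0.119801 < 0 → new bracket [3.827480, 6.280000]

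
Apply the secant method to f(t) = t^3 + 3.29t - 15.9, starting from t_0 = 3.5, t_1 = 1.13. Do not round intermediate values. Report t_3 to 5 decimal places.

2.30490

f(t_0) = 38.490000, f(t_1) = -10.739403
t_2 = 1.130000 - (-10.739403)·(1.130000 - 3.500000)/(-10.739403 - (38.490000)) = 1.647016; f(t_2) = -6.013521
t_3 = 1.647016 - (-6.013521)·(1.647016 - 1.130000)/(-6.013521 - (-10.739403)) = 2.304901; f(t_3) = 3.928064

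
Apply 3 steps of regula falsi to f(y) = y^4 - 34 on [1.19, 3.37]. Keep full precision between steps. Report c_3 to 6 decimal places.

f(1.190000) = -31.994661, f(3.370000) = 94.979178
step 1: c = 1.739313, f(c) = -24.848109 < 0 → new bracket [1.739313, 3.370000]
step 2: c = 2.077462, f(c) = -15.373454 < 0 → new bracket [2.077462, 3.370000]
step 3: c = 2.257528, f(c) = -8.026368 < 0 → new bracket [2.257528, 3.370000]

2.257528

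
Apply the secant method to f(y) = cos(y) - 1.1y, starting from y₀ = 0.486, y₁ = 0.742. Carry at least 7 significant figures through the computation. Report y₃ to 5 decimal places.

0.69702

Secant update: y_(k+1) = y_k − f(y_k)·(y_k − y_(k-1))/(f(y_k) − f(y_(k-1))).
f(y_0) = 0.349608, f(y_1) = -0.079081
y_2 = 0.742000 - (-0.079081)·(0.742000 - 0.486000)/(-0.079081 - (0.349608)) = 0.694775; f(y_2) = 0.003945
y_3 = 0.694775 - (0.003945)·(0.694775 - 0.742000)/(0.003945 - (-0.079081)) = 0.697019; f(y_3) = 0.000038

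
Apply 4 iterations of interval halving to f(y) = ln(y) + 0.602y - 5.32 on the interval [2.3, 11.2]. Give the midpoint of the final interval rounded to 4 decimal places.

f(2.300000) = -3.102491, f(11.200000) = 3.838314 (opposite signs)
step 1: m = 6.750000, f(m) = 0.653043 > 0 → root in [2.300000, 6.750000]
step 2: m = 4.525000, f(m) = -1.086332 < 0 → root in [4.525000, 6.750000]
step 3: m = 5.637500, f(m) = -0.196784 < 0 → root in [5.637500, 6.750000]
step 4: m = 6.193750, f(m) = 0.232178 > 0 → root in [5.637500, 6.193750]
Midpoint of [5.637500, 6.193750] = 5.915625

5.9156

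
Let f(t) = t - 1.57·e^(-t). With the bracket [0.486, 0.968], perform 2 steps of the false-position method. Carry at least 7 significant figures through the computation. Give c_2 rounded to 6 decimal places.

f(0.486000) = -0.479678, f(0.968000) = 0.371648
step 1: c = 0.757582, f(c) = 0.021568 > 0 → new bracket [0.486000, 0.757582]
step 2: c = 0.745896, f(c) = 0.001231 > 0 → new bracket [0.486000, 0.745896]

0.745896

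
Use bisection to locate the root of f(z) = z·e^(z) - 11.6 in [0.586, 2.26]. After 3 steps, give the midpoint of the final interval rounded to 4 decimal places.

1.7369

f(0.586000) = -10.547083, f(2.260000) = 10.057782 (opposite signs)
step 1: m = 1.423000, f(m) = -5.695190 < 0 → root in [1.423000, 2.260000]
step 2: m = 1.841500, f(m) = 0.012481 > 0 → root in [1.423000, 1.841500]
step 3: m = 1.632250, f(m) = -3.250435 < 0 → root in [1.632250, 1.841500]
Midpoint of [1.632250, 1.841500] = 1.736875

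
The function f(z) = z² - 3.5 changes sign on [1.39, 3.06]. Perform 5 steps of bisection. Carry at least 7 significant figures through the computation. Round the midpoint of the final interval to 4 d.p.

1.8858

f(1.390000) = -1.567900, f(3.060000) = 5.863600 (opposite signs)
step 1: m = 2.225000, f(m) = 1.450625 > 0 → root in [1.390000, 2.225000]
step 2: m = 1.807500, f(m) = -0.232944 < 0 → root in [1.807500, 2.225000]
step 3: m = 2.016250, f(m) = 0.565264 > 0 → root in [1.807500, 2.016250]
step 4: m = 1.911875, f(m) = 0.155266 > 0 → root in [1.807500, 1.911875]
step 5: m = 1.859688, f(m) = -0.041562 < 0 → root in [1.859688, 1.911875]
Midpoint of [1.859688, 1.911875] = 1.885781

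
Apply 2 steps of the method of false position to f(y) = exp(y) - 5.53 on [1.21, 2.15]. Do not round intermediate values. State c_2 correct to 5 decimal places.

False-position update: c = (a·f(b) − b·f(a))/(f(b) − f(a)); replace the endpoint whose sign matches f(c).
f(1.210000) = -2.176515, f(2.150000) = 3.054858
step 1: c = 1.601087, f(c) = -0.571579 < 0 → new bracket [1.601087, 2.150000]
step 2: c = 1.687604, f(c) = -0.123489 < 0 → new bracket [1.687604, 2.150000]

1.68760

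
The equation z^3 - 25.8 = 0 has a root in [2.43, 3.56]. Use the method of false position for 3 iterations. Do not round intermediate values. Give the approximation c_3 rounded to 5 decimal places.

f(2.430000) = -11.451093, f(3.560000) = 19.318016
step 1: c = 2.850543, f(c) = -2.637640 < 0 → new bracket [2.850543, 3.560000]
step 2: c = 2.935774, f(c) = -0.497253 < 0 → new bracket [2.935774, 3.560000]
step 3: c = 2.951438, f(c) = -0.090059 < 0 → new bracket [2.951438, 3.560000]

2.95144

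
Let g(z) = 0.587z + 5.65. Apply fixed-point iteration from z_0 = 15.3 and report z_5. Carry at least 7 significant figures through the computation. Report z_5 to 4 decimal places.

z_1 = g(15.300000) = 14.631100
z_2 = g(14.631100) = 14.238456
z_3 = g(14.238456) = 14.007973
z_4 = g(14.007973) = 13.872680
z_5 = g(13.872680) = 13.793263

13.7933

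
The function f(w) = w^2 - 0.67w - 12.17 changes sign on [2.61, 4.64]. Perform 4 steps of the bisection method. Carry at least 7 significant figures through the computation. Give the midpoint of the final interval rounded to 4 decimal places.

3.8153

f(2.610000) = -7.106600, f(4.640000) = 6.250800 (opposite signs)
step 1: m = 3.625000, f(m) = -1.458125 < 0 → root in [3.625000, 4.640000]
step 2: m = 4.132500, f(m) = 2.138781 > 0 → root in [3.625000, 4.132500]
step 3: m = 3.878750, f(m) = 0.275939 > 0 → root in [3.625000, 3.878750]
step 4: m = 3.751875, f(m) = -0.607190 < 0 → root in [3.751875, 3.878750]
Midpoint of [3.751875, 3.878750] = 3.815313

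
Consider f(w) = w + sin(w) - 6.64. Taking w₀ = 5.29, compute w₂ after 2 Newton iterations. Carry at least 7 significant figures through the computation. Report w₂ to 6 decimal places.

f'(w) = 1 + cos(w)
w_0 = 5.290000: f = -2.187769, f' = 1.546024 → w_1 = 5.290000 - (-2.187769)/(1.546024) = 6.705094
w_1 = 6.705094: f = 0.474597, f' = 1.912309 → w_2 = 6.705094 - (0.474597)/(1.912309) = 6.456914

6.456914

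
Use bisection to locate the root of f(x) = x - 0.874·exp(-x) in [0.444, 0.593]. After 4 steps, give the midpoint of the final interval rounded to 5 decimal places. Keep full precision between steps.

f(0.444000) = -0.116641, f(0.593000) = 0.109969 (opposite signs)
step 1: m = 0.518500, f(m) = -0.001891 < 0 → root in [0.518500, 0.593000]
step 2: m = 0.555750, f(m) = 0.054387 > 0 → root in [0.518500, 0.555750]
step 3: m = 0.537125, f(m) = 0.026337 > 0 → root in [0.518500, 0.537125]
step 4: m = 0.527813, f(m) = 0.012245 > 0 → root in [0.518500, 0.527813]
Midpoint of [0.518500, 0.527813] = 0.523156

0.52316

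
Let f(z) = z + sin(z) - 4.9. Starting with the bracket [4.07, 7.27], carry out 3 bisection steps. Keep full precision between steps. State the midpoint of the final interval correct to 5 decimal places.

5.47000

f(4.070000) = -1.630667, f(7.270000) = 3.204274 (opposite signs)
step 1: m = 5.670000, f(m) = 0.194525 > 0 → root in [4.070000, 5.670000]
step 2: m = 4.870000, f(m) = -1.017605 < 0 → root in [4.870000, 5.670000]
step 3: m = 5.270000, f(m) = -0.478522 < 0 → root in [5.270000, 5.670000]
Midpoint of [5.270000, 5.670000] = 5.470000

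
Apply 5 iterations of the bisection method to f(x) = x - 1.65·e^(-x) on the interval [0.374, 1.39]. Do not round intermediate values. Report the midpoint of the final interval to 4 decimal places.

0.7709

f(0.374000) = -0.761162, f(1.390000) = 0.979026 (opposite signs)
step 1: m = 0.882000, f(m) = 0.198976 > 0 → root in [0.374000, 0.882000]
step 2: m = 0.628000, f(m) = -0.252536 < 0 → root in [0.628000, 0.882000]
step 3: m = 0.755000, f(m) = -0.020518 < 0 → root in [0.755000, 0.882000]
step 4: m = 0.818500, f(m) = 0.090697 > 0 → root in [0.755000, 0.818500]
step 5: m = 0.786750, f(m) = 0.035468 > 0 → root in [0.755000, 0.786750]
Midpoint of [0.755000, 0.786750] = 0.770875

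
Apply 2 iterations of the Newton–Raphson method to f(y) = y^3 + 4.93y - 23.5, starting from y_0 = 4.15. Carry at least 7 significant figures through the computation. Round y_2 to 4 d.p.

2.4086

Newton update: y ← y − f(y)/f'(y).
f'(y) = 3y^2 + 4.93
y_0 = 4.150000: f = 68.432875, f' = 56.597500 → y_1 = 4.150000 - (68.432875)/(56.597500) = 2.940885
y_1 = 2.940885: f = 16.433709, f' = 30.876417 → y_2 = 2.940885 - (16.433709)/(30.876417) = 2.408644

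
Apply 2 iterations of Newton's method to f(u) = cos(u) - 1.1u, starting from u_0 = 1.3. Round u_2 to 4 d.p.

f'(u) = -sin(u) - 1.1
u_0 = 1.300000: f = -1.162501, f' = -2.063558 → u_1 = 1.300000 - (-1.162501)/(-2.063558) = 0.736652
u_1 = 0.736652: f = -0.069595, f' = -1.771812 → u_2 = 0.736652 - (-0.069595)/(-1.771812) = 0.697373

0.6974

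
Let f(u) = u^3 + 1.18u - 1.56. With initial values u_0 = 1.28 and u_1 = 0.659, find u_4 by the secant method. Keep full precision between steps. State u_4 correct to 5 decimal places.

0.83240

f(u_0) = 2.047552, f(u_1) = -0.496189
u_2 = 0.659000 - (-0.496189)·(0.659000 - 1.280000)/(-0.496189 - (2.047552)) = 0.780134; f(u_2) = -0.164646
u_3 = 0.780134 - (-0.164646)·(0.780134 - 0.659000)/(-0.164646 - (-0.496189)) = 0.840289; f(u_3) = 0.024858
u_4 = 0.840289 - (0.024858)·(0.840289 - 0.780134)/(0.024858 - (-0.164646)) = 0.832398; f(u_4) = -0.001012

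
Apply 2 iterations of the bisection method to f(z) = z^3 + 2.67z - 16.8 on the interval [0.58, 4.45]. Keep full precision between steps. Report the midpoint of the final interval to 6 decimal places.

2.031250

f(0.580000) = -15.056288, f(4.450000) = 83.202625 (opposite signs)
step 1: m = 2.515000, f(m) = 5.822991 > 0 → root in [0.580000, 2.515000]
step 2: m = 1.547500, f(m) = -8.962290 < 0 → root in [1.547500, 2.515000]
Midpoint of [1.547500, 2.515000] = 2.031250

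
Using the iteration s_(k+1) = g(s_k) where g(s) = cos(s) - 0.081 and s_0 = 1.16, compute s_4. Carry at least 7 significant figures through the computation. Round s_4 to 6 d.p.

s_1 = g(1.160000) = 0.318340
s_2 = g(0.318340) = 0.868756
s_3 = g(0.868756) = 0.564777
s_4 = g(0.564777) = 0.763708

0.763708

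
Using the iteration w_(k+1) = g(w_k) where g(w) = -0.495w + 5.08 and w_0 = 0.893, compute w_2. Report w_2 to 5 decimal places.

w_1 = g(0.893000) = 4.637965
w_2 = g(4.637965) = 2.784207

2.78421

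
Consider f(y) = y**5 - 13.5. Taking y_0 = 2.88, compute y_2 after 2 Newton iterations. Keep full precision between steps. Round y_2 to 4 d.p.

f'(y) = 5y**4
y_0 = 2.880000: f = 184.635566, f' = 343.985357 → y_1 = 2.880000 - (184.635566)/(343.985357) = 2.343246
y_1 = 2.343246: f = 57.146278, f' = 150.744486 → y_2 = 2.343246 - (57.146278)/(150.744486) = 1.964152

1.9642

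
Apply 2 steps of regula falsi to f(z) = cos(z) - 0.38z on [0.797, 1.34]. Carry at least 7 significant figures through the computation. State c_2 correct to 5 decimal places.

1.12748

False-position update: c = (a·f(b) − b·f(a))/(f(b) − f(a)); replace the endpoint whose sign matches f(c).
f(0.797000) = 0.395996, f(1.340000) = -0.280447
step 1: c = 1.114877, f(c) = 0.016635 > 0 → new bracket [1.114877, 1.340000]
step 2: c = 1.127482, f(c) = 0.000492 > 0 → new bracket [1.127482, 1.340000]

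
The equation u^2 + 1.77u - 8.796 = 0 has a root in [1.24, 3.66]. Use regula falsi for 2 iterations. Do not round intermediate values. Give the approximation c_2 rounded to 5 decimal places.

False-position update: c = (a·f(b) − b·f(a))/(f(b) − f(a)); replace the endpoint whose sign matches f(c).
f(1.240000) = -5.063600, f(3.660000) = 11.077800
step 1: c = 1.999160, f(c) = -1.260844 < 0 → new bracket [1.999160, 3.660000]
step 2: c = 2.168876, f(c) = -0.253067 < 0 → new bracket [2.168876, 3.660000]

2.16888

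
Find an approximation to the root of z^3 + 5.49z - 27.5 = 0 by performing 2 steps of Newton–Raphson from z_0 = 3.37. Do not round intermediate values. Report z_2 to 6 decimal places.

f'(z) = 3z^2 + 5.49
z_0 = 3.370000: f = 29.274053, f' = 39.560700 → z_1 = 3.370000 - (29.274053)/(39.560700) = 2.630022
z_1 = 2.630022: f = 5.130721, f' = 26.241045 → z_2 = 2.630022 - (5.130721)/(26.241045) = 2.434499

2.434499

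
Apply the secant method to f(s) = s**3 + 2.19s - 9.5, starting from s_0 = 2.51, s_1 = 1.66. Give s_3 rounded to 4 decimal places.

1.7786

f(s_0) = 11.810151, f(s_1) = -1.290304
s_2 = 1.660000 - (-1.290304)·(1.660000 - 2.510000)/(-1.290304 - (11.810151)) = 1.743719; f(s_2) = -0.379379
s_3 = 1.743719 - (-0.379379)·(1.743719 - 1.660000)/(-0.379379 - (-1.290304)) = 1.778586; f(s_3) = 0.021428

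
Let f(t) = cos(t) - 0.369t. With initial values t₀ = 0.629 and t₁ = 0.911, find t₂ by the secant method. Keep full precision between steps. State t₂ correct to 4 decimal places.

f(t_0) = 0.576515, f(t_1) = 0.276797
t_2 = 0.911000 - (0.276797)·(0.911000 - 0.629000)/(0.276797 - (0.576515)) = 1.171434; f(t_2) = -0.043428

1.1714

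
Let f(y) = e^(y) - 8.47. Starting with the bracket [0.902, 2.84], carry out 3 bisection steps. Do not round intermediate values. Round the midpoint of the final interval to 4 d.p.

f(0.902000) = -6.005473, f(2.840000) = 8.645766 (opposite signs)
step 1: m = 1.871000, f(m) = -1.975212 < 0 → root in [1.871000, 2.840000]
step 2: m = 2.355500, f(m) = 2.073399 > 0 → root in [1.871000, 2.355500]
step 3: m = 2.113250, f(m) = -0.194908 < 0 → root in [2.113250, 2.355500]
Midpoint of [2.113250, 2.355500] = 2.234375

2.2344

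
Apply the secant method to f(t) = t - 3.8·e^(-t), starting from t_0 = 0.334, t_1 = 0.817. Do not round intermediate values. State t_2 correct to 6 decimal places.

1.089849

Secant update: t_(k+1) = t_k − f(t_k)·(t_k − t_(k-1))/(f(t_k) − f(t_(k-1))).
f(t_0) = -2.387004, f(t_1) = -0.861669
t_2 = 0.817000 - (-0.861669)·(0.817000 - 0.334000)/(-0.861669 - (-2.387004)) = 1.089849; f(t_2) = -0.187967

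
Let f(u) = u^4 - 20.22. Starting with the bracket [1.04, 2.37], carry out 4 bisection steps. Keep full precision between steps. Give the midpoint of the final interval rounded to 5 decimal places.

2.07906

f(1.040000) = -19.050141, f(2.370000) = 11.329566 (opposite signs)
step 1: m = 1.705000, f(m) = -11.769206 < 0 → root in [1.705000, 2.370000]
step 2: m = 2.037500, f(m) = -2.985826 < 0 → root in [2.037500, 2.370000]
step 3: m = 2.203750, f(m) = 3.365729 > 0 → root in [2.037500, 2.203750]
step 4: m = 2.120625, f(m) = 0.003462 > 0 → root in [2.037500, 2.120625]
Midpoint of [2.037500, 2.120625] = 2.079063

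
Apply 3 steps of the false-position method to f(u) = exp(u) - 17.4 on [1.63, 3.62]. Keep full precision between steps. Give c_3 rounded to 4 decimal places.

2.8003

f(1.630000) = -12.296125, f(3.620000) = 19.937568
step 1: c = 2.389121, f(c) = -6.496089 < 0 → new bracket [2.389121, 3.620000]
step 2: c = 2.691611, f(c) = -2.644576 < 0 → new bracket [2.691611, 3.620000]
step 3: c = 2.800334, f(c) = -0.949866 < 0 → new bracket [2.800334, 3.620000]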